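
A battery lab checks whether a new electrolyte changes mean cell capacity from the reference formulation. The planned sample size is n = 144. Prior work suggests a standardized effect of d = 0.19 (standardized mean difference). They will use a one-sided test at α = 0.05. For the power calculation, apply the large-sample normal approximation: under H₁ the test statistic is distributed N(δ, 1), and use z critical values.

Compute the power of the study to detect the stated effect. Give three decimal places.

Noncentrality parameter: δ = d·√n = 0.19 × √144 = 2.2800
One-sided α = 0.05 → critical value z_{0.05} = 1.645.
Power = P(Z > 1.645 − δ) = Φ(0.635) = 0.7373.

Power ≈ 0.737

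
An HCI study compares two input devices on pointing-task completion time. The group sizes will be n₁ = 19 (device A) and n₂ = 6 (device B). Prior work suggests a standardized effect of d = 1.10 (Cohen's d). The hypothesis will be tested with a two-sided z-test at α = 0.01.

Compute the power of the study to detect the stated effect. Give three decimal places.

Noncentrality parameter: δ = d / √(1/n₁ + 1/n₂) = 1.10 / √(1/19 + 1/6) = 2.3490
Critical value for a two-sided test at α = 0.01: z_{α/2} = 2.576.
Power = Φ(δ − 2.576) + Φ(−δ − 2.576) = Φ(-0.227) + Φ(-4.925) = 0.4103 + 0.0000 = 0.4103.

Power ≈ 0.410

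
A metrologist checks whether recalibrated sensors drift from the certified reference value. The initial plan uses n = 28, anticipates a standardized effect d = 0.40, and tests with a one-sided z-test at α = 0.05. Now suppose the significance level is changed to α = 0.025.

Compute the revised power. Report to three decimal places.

δ = d·√n = 0.40 × √28 = 2.1166 (unchanged). New critical value: z_{0.025} = 1.960.
Revised power = Φ(δ − 1.960) = Φ(0.157) = 0.5622.

Power ≈ 0.562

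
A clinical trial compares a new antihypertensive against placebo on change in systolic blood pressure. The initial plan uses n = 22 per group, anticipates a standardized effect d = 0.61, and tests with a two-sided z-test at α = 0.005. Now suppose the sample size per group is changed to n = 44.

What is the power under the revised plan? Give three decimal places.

Power ≈ 0.522

With n = 44 per group: δ = d·√(n/2) = 0.61 × √(44/2) = 2.8612. Critical value z_{0.0025} = 2.807.
Revised power = Φ(δ − 2.807) + Φ(−δ − 2.807) = Φ(0.054) + Φ(-5.668) = 0.5216 + 0.0000 = 0.5216.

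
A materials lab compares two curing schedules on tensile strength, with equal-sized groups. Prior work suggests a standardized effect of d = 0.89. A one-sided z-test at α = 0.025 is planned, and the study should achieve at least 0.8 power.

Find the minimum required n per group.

n = 20 per group

For power 0.8 need Φ(δ − z_{0.025}) = 0.8, so δ = z_{0.025} + z_{0.20} = 1.960 + 0.842 = 2.802.
δ = d·√(n/2) ⇒ n = 2(δ/d)² = 2 × (2.802 / 0.89)² = 19.82.
Round up to the next whole unit.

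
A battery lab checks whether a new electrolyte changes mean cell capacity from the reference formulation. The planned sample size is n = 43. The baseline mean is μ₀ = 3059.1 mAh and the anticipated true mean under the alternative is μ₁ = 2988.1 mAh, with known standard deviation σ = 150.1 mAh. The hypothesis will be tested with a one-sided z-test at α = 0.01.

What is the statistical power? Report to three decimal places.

Standardized effect: d = |μ₁ − μ₀| / σ = |2988.1 − 3059.1| / 150.1 = 0.4730
Noncentrality parameter: δ = d·√n = 0.4730 × √43 = 3.1018
One-sided α = 0.01 → critical value z_{0.01} = 2.326.
Power = P(Z > 2.326 − δ) = Φ(0.775) = 0.7810.

Power ≈ 0.781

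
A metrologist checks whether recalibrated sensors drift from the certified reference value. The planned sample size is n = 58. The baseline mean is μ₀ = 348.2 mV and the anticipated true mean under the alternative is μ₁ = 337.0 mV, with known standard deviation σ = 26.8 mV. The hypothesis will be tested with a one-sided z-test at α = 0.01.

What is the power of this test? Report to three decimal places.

Standardized effect: d = |μ₁ − μ₀| / σ = |337.0 − 348.2| / 26.8 = 0.4179
Noncentrality parameter: δ = d·√n = 0.4179 × √58 = 3.1827
One-sided α = 0.01 → critical value z_{0.01} = 2.326.
Power = P(Z > 2.326 − δ) = Φ(0.856) = 0.8041.

Power ≈ 0.804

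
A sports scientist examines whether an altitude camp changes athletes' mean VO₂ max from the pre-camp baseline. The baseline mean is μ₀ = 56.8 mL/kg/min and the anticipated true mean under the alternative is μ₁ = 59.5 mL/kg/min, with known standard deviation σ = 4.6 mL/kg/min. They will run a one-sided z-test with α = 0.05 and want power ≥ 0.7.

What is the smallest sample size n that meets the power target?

n = 14

Standardized effect: d = |μ₁ − μ₀| / σ = |59.5 − 56.8| / 4.6 = 0.5870
For power 0.7 need Φ(δ − z_{0.05}) = 0.7, so δ = z_{0.05} + z_{0.30} = 1.645 + 0.524 = 2.169.
δ = d·√n ⇒ n = (δ/d)² = (2.169 / 0.5870)² = 13.66.
Rounding up, n = 14.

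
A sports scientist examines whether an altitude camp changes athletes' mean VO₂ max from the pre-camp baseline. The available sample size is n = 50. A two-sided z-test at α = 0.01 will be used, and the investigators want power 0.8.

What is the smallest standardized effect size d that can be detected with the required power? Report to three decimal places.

d ≈ 0.483

Need Φ(δ − 2.576) = 0.8, so δ = 2.576 + 0.842 = 3.417.
(The second rejection-region term Φ(−δ − z_{α/2}) is negligible and dropped.)
δ = d·√n ⇒ d = δ/√n = 3.417/√50 = 0.4833.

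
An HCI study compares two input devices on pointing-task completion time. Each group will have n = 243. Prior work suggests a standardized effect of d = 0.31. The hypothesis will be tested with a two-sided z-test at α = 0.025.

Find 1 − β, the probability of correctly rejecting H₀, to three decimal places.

Power ≈ 0.880

Noncentrality parameter: δ = d·√(n/2) = 0.31 × √(243/2) = 3.4170
Two-sided α = 0.025 → critical value z_{0.0125} = 2.241.
Power = Φ(δ − 2.241) + Φ(−δ − 2.241) = Φ(1.176) + Φ(-5.658) = 0.8801 + 0.0000 = 0.8801.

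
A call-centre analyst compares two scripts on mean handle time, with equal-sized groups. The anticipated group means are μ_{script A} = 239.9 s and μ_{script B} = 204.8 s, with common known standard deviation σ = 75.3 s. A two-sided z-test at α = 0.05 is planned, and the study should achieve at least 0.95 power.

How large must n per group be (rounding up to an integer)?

n = 120 per group

Standardized effect: d = |μ_{script A} − μ_{script B}| / σ = |239.9 − 204.8| / 75.3 = 0.4661
For power 0.95 need Φ(δ − z_{0.025}) = 0.95, so δ = z_{0.025} + z_{0.05} = 1.960 + 1.645 = 3.605.
(For δ > 0 the lower-tail rejection region contributes negligibly to power, so the one-term inversion is standard.)
δ = d·√(n/2) ⇒ n = 2(δ/d)² = 2 × (3.605 / 0.4661)² = 119.61.
Round up to the next whole unit.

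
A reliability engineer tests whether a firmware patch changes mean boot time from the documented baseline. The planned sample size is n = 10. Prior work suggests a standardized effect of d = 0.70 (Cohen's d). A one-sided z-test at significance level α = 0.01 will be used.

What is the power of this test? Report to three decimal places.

Noncentrality parameter: δ = d·√n = 0.70 × √10 = 2.2136
One-sided α = 0.01 → critical value z_{0.01} = 2.326.
Power = Φ(δ − 2.326) = Φ(-0.113) = 0.4551.

Power ≈ 0.455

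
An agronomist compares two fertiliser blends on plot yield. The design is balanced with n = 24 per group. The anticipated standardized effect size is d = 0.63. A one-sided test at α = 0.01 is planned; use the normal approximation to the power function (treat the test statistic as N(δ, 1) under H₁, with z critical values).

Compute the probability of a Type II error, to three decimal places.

β ≈ 0.557

Noncentrality parameter: δ = d·√(n/2) = 0.63 × √(24/2) = 2.1824
One-sided α = 0.01 → critical value z_{0.01} = 2.326.
Power = P(Z > 2.326 − δ) = Φ(-0.144) = 0.4428.
Type II error: β = 1 − power = 1 − 0.4428 = 0.5572.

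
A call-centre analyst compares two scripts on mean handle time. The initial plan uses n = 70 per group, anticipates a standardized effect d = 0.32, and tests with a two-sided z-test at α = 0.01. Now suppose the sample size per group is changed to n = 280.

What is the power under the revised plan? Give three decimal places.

Power ≈ 0.887

With n = 280 per group: δ = d·√(n/2) = 0.32 × √(280/2) = 3.7863. Critical value z_{0.005} = 2.576.
Revised power = Φ(δ − 2.576) + Φ(−δ − 2.576) = Φ(1.210) + Φ(-6.362) = 0.8869 + 0.0000 = 0.8869.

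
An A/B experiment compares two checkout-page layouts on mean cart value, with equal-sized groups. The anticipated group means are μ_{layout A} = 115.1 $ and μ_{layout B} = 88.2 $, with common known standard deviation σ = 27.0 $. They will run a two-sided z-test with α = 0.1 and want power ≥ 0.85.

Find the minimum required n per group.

n = 15 per group

Standardized effect: d = |μ_{layout A} − μ_{layout B}| / σ = |115.1 − 88.2| / 27.0 = 0.9963
Set Φ(δ − 1.645) = 0.85; then δ − 1.645 = Φ⁻¹(0.85) = 1.036, giving δ = 2.681.
(Ignoring the negligible lower-tail rejection probability gives the usual closed-form inversion.)
δ = d·√(n/2) ⇒ n = 2(δ/d)² = 2 × (2.681 / 0.9963)² = 14.49.
Rounding up, n = 15 per group.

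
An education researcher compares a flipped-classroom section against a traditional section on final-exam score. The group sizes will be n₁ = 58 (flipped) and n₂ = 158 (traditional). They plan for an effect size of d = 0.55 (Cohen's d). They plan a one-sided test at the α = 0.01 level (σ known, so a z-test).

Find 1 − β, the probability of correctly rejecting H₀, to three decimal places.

Power ≈ 0.895

Noncentrality parameter: δ = d / √(1/n₁ + 1/n₂) = 0.55 / √(1/58 + 1/158) = 3.5824
One-sided α = 0.01 → critical value z_{0.01} = 2.326.
Power = Φ(δ − 2.326) = Φ(1.256) = 0.8955.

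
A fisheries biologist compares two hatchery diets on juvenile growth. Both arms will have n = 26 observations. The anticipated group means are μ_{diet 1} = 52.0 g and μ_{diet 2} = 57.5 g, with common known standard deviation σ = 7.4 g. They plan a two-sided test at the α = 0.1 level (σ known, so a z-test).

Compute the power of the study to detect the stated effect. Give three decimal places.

Standardized effect: d = |μ_{diet 1} − μ_{diet 2}| / σ = |52.0 − 57.5| / 7.4 = 0.7432
Noncentrality parameter: δ = d·√(n/2) = 0.7432 × √(26/2) = 2.6798
Critical value for a two-sided test at α = 0.1: z_{α/2} = 1.645.
Power = Φ(δ − 1.645) + Φ(−δ − 1.645) = Φ(1.035) + Φ(-4.325) = 0.8497 + 0.0000 = 0.8497.

Power ≈ 0.850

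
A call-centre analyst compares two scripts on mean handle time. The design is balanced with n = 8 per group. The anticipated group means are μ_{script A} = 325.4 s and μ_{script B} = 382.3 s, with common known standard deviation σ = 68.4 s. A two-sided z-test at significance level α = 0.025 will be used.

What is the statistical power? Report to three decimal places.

Power ≈ 0.282

Standardized effect: d = |μ_{script A} − μ_{script B}| / σ = |325.4 − 382.3| / 68.4 = 0.8319
Noncentrality parameter: δ = d·√(n/2) = 0.8319 × √(8/2) = 1.6637
Two-sided α = 0.025 → critical value z_{0.0125} = 2.241.
Power = Φ(δ − 2.241) + Φ(−δ − 2.241) = Φ(-0.578) + Φ(-3.905) = 0.2817 + 0.0000 = 0.2818.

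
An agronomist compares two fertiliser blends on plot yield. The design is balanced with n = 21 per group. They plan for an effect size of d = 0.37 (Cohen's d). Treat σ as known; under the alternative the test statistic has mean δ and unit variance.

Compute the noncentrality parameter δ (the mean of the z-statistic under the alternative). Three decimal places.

δ = d·√(n/2) = 0.37 × √(21/2) = 1.1989

δ ≈ 1.199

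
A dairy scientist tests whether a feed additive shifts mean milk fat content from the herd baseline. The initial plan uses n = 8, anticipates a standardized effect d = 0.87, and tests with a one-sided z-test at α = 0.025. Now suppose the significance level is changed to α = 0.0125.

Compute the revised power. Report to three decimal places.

δ = d·√n = 0.87 × √8 = 2.4607 (unchanged). New critical value: z_{0.0125} = 2.241.
Revised power = Φ(δ − 2.241) = Φ(0.219) = 0.5868.

Power ≈ 0.587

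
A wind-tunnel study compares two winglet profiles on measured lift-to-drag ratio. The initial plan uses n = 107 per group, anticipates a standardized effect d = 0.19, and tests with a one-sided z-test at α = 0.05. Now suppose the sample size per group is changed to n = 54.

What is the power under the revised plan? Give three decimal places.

With n = 54 per group: δ = d·√(n/2) = 0.19 × √(54/2) = 0.9873. Critical value z_{0.05} = 1.645.
Revised power = P(Z > 1.645 − δ) = Φ(-0.658) = 0.2554.

Power ≈ 0.255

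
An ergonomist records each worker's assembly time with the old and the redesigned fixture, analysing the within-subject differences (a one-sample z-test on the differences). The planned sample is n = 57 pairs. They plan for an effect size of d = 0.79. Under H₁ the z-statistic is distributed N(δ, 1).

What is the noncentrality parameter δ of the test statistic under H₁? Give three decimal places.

δ ≈ 5.964

The noncentrality parameter scales effect size by the design's sample-size factor: δ = d·√n = 0.79 × √57 = 5.9644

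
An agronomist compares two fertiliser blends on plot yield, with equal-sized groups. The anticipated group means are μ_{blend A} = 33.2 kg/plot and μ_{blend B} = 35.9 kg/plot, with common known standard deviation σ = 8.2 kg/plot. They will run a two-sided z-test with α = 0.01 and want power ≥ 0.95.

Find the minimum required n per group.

n = 329 per group

Standardized effect: d = |μ_{blend A} − μ_{blend B}| / σ = |33.2 − 35.9| / 8.2 = 0.3293
Set Φ(δ − 2.576) = 0.95; then δ − 2.576 = Φ⁻¹(0.95) = 1.645, giving δ = 4.221.
(The Φ(−δ − z_{α/2}) term is vanishingly small for δ > 0 and is dropped in the standard sample-size formula.)
δ = d·√(n/2) ⇒ n = 2(δ/d)² = 2 × (4.221 / 0.3293)² = 328.62.
Round up to the next whole unit.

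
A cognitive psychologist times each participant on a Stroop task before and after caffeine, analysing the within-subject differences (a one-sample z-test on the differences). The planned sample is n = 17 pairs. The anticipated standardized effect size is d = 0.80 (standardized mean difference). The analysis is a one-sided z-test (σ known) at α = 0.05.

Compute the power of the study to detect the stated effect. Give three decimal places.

Power ≈ 0.951

Noncentrality parameter: δ = d·√n = 0.80 × √17 = 3.2985
One-sided α = 0.05 → critical value z_{0.05} = 1.645.
Power = P(Z > 1.645 − δ) = Φ(1.654) = 0.9509.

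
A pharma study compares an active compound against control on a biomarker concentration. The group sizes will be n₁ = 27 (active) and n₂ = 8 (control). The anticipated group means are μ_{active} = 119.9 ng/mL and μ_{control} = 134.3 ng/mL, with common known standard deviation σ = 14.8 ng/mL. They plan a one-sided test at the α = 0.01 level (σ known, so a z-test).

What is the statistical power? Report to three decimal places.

Power ≈ 0.536

Standardized effect: d = |μ_{active} − μ_{control}| / σ = |119.9 − 134.3| / 14.8 = 0.9730
Noncentrality parameter: λ = d / √(1/n₁ + 1/n₂) = 0.9730 / √(1/27 + 1/8) = 2.4171
Critical value for a one-sided test at α = 0.01: z_α = 2.326.
Power = P(Z > 2.326 − λ) = Φ(0.091) = 0.5362.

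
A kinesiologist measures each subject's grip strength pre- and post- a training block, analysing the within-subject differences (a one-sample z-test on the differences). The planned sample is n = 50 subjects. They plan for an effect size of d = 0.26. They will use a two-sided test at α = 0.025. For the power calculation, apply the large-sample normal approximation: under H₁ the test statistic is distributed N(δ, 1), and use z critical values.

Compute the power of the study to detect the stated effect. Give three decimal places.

Power ≈ 0.344

Noncentrality parameter: δ = d·√n = 0.26 × √50 = 1.8385
Two-sided α = 0.025 → critical value z_{0.0125} = 2.241.
Power = Φ(δ − 2.241) + Φ(−δ − 2.241) = Φ(-0.403) + Φ(-4.080) = 0.3435 + 0.0000 = 0.3435.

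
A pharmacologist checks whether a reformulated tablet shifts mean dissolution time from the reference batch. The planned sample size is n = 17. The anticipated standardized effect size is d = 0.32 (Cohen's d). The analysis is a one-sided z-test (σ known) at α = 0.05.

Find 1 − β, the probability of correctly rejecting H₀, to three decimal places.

Power ≈ 0.372

Noncentrality parameter: δ = d·√n = 0.32 × √17 = 1.3194
Critical value for a one-sided test at α = 0.05: z_α = 1.645.
Power = Φ(δ − 1.645) = Φ(-0.325) = 0.3724.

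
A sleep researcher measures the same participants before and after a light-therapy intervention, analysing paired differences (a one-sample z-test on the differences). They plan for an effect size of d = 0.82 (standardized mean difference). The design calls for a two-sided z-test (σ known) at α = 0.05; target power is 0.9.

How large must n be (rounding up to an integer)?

n = 16

Set Φ(δ − 1.960) = 0.9; then δ − 1.960 = Φ⁻¹(0.9) = 1.282, giving δ = 3.242.
(The Φ(−δ − z_{α/2}) term is vanishingly small for δ > 0 and is dropped in the standard sample-size formula.)
δ = d·√n ⇒ n = (δ/d)² = (3.242 / 0.82)² = 15.63.
Rounding up, n = 16.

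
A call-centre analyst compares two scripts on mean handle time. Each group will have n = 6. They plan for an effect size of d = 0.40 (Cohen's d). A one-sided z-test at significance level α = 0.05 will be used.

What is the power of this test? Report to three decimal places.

Noncentrality parameter: δ = d·√(n/2) = 0.40 × √(6/2) = 0.6928
One-sided α = 0.05 → critical value z_{0.05} = 1.645.
Power = P(Z > 1.645 − δ) = Φ(-0.952) = 0.1705.

Power ≈ 0.171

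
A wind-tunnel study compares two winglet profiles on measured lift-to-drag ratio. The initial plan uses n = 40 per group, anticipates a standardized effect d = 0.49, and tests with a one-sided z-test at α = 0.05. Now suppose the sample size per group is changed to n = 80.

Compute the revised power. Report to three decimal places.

With n = 80 per group: δ = d·√(n/2) = 0.49 × √(80/2) = 3.0990. Critical value z_{0.05} = 1.645.
Revised power = P(Z > 1.645 − δ) = Φ(1.454) = 0.9271.

Power ≈ 0.927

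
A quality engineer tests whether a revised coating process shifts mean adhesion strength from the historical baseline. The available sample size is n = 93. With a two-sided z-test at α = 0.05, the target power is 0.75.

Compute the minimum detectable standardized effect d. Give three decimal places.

d ≈ 0.273

Required noncentrality: δ = z_{0.025} + z_{0.25} = 1.960 + 0.674 = 2.634.
(The second rejection-region term Φ(−δ − z_{α/2}) is negligible and dropped.)
δ = d·√n ⇒ d = δ/√n = 2.634/√93 = 0.2732.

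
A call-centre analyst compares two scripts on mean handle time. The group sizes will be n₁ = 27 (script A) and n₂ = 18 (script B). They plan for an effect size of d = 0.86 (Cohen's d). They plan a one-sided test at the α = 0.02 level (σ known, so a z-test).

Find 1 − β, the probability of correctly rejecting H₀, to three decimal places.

Power ≈ 0.780

Noncentrality parameter: δ = d / √(1/n₁ + 1/n₂) = 0.86 / √(1/27 + 1/18) = 2.8262
Critical value for a one-sided test at α = 0.02: z_α = 2.054.
Power = Φ(δ − 2.054) = Φ(0.772) = 0.7801.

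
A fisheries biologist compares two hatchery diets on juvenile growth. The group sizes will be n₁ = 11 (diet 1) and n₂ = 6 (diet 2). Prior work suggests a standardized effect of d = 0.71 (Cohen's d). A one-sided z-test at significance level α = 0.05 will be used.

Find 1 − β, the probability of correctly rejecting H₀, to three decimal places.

Power ≈ 0.403

Noncentrality parameter: δ = d / √(1/n₁ + 1/n₂) = 0.71 / √(1/11 + 1/6) = 1.3990
Critical value for a one-sided test at α = 0.05: z_α = 1.645.
Power = Φ(δ − 1.645) = Φ(-0.246) = 0.4029.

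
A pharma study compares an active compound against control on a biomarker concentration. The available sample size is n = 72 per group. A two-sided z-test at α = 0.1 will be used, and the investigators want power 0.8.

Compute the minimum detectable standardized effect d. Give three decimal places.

d ≈ 0.414

Need Φ(δ − 1.645) = 0.8, so δ = 1.645 + 0.842 = 2.486.
(The second rejection-region term Φ(−δ − z_{α/2}) is negligible and dropped.)
δ = d·√(n/2) ⇒ d = δ/√(n/2) = 2.486/√(72/2) = 0.4144.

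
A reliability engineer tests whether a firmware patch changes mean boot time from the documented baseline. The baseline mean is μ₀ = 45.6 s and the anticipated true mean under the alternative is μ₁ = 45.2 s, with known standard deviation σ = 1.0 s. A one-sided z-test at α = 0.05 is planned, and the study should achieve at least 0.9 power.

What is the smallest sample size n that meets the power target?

n = 54

Standardized effect: d = |μ₁ − μ₀| / σ = |45.2 − 45.6| / 1.0 = 0.4000
Set Φ(δ − 1.645) = 0.9; then δ − 1.645 = Φ⁻¹(0.9) = 1.282, giving δ = 2.926.
δ = d·√n ⇒ n = (δ/d)² = (2.926 / 0.4000)² = 53.52.
Round up to the next whole unit.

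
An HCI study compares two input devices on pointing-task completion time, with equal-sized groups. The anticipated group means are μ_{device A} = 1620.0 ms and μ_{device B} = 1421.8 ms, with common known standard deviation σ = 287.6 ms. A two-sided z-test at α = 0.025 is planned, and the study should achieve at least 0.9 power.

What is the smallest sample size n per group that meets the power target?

Standardized effect: d = |μ_{device A} − μ_{device B}| / σ = |1620.0 − 1421.8| / 287.6 = 0.6892
For power 0.9 need Φ(δ − z_{0.0125}) = 0.9, so δ = z_{0.0125} + z_{0.10} = 2.241 + 1.282 = 3.523.
(The Φ(−δ − z_{α/2}) term is vanishingly small for δ > 0 and is dropped in the standard sample-size formula.)
δ = d·√(n/2) ⇒ n = 2(δ/d)² = 2 × (3.523 / 0.6892)² = 52.27.
Rounding up, n = 53 per group.

n = 53 per group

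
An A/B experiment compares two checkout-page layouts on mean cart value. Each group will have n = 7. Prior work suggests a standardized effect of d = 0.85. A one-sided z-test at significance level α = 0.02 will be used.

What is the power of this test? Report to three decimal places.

Power ≈ 0.321

Noncentrality parameter: δ = d·√(n/2) = 0.85 × √(7/2) = 1.5902
One-sided α = 0.02 → critical value z_{0.02} = 2.054.
Power = P(Z > 2.054 − δ) = Φ(-0.464) = 0.3215.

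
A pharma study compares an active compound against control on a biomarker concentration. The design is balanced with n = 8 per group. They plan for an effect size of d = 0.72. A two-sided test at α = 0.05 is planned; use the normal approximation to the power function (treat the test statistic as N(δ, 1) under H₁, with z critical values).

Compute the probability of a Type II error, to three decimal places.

Noncentrality parameter: δ = d·√(n/2) = 0.72 × √(8/2) = 1.4400
Critical value for a two-sided test at α = 0.05: z_{α/2} = 1.960.
Power = Φ(δ − 1.960) + Φ(−δ − 1.960) = Φ(-0.520) + Φ(-3.400) = 0.3015 + 0.0003 = 0.3019.
Type II error: β = 1 − power = 1 − 0.3019 = 0.6981.

β ≈ 0.698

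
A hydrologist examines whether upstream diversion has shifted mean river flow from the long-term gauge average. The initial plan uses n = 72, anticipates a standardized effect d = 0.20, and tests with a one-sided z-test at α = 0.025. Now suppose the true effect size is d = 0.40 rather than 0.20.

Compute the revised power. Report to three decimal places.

Power ≈ 0.924

With d = 0.40: δ = d·√n = 0.40 × √72 = 3.3941. Critical value z_{0.025} = 1.960.
Revised power = P(Z > 1.960 − δ) = Φ(1.434) = 0.9242.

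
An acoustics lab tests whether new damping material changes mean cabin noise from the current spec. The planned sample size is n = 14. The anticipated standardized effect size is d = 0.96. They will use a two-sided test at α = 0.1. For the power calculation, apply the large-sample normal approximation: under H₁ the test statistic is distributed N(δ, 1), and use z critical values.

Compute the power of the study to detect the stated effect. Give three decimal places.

Power ≈ 0.974

Noncentrality parameter: δ = d·√n = 0.96 × √14 = 3.5920
Critical value for a two-sided test at α = 0.1: z_{α/2} = 1.645.
Power = Φ(δ − 1.645) + Φ(−δ − 1.645) = Φ(1.947) + Φ(-5.237) = 0.9742 + 0.0000 = 0.9742.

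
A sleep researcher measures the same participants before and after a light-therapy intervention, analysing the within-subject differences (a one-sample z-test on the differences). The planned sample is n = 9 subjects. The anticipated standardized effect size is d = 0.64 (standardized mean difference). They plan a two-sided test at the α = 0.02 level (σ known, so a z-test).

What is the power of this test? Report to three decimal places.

Noncentrality parameter: δ = d·√n = 0.64 × √9 = 1.9200
Critical value for a two-sided test at α = 0.02: z_{α/2} = 2.326.
Power = Φ(δ − 2.326) + Φ(−δ − 2.326) = Φ(-0.406) + Φ(-4.246) = 0.3422 + 0.0000 = 0.3423.

Power ≈ 0.342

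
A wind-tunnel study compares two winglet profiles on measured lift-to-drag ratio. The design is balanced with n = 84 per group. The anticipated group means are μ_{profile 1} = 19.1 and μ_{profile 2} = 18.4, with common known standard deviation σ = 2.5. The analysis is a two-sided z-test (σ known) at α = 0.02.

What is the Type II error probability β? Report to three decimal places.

β ≈ 0.696

Standardized effect: d = |μ_{profile 1} − μ_{profile 2}| / σ = |19.1 − 18.4| / 2.5 = 0.2800
Noncentrality parameter: δ = d·√(n/2) = 0.2800 × √(84/2) = 1.8146
Two-sided α = 0.02 → critical value z_{0.01} = 2.326.
Power = Φ(δ − 2.326) + Φ(−δ − 2.326) = Φ(-0.512) + Φ(-4.141) = 0.3044 + 0.0000 = 0.3044.
Type II error: β = 1 − power = 1 − 0.3044 = 0.6956.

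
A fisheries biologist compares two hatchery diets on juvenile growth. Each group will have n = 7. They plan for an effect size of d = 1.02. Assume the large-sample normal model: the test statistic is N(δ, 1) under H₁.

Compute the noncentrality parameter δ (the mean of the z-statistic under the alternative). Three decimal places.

δ ≈ 1.908

The noncentrality parameter scales effect size by the design's sample-size factor: δ = d·√(n/2) = 1.02 × √(7/2) = 1.9082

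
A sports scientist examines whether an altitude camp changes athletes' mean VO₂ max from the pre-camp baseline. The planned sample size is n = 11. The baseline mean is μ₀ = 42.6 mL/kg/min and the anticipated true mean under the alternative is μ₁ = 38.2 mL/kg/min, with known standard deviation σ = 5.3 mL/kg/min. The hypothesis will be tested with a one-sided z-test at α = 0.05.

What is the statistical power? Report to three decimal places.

Power ≈ 0.866

Standardized effect: d = |μ₁ − μ₀| / σ = |38.2 − 42.6| / 5.3 = 0.8302
Noncentrality parameter: δ = d·√n = 0.8302 × √11 = 2.7534
Critical value for a one-sided test at α = 0.05: z_α = 1.645.
Power = Φ(δ − 1.645) = Φ(1.109) = 0.8662.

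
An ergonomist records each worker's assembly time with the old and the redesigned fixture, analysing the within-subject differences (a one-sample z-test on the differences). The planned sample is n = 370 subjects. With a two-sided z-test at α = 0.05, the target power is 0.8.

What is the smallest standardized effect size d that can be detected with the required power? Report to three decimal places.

Required noncentrality: δ = z_{0.025} + z_{0.20} = 1.960 + 0.842 = 2.802.
(The second rejection-region term Φ(−δ − z_{α/2}) is negligible and dropped.)
δ = d·√n ⇒ d = δ/√n = 2.802/√370 = 0.1456.

d ≈ 0.146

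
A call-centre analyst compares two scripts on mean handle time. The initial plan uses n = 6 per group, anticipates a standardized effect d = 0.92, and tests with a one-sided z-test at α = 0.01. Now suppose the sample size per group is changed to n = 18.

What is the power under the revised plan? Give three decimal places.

Power ≈ 0.668

With n = 18 per group: δ = d·√(n/2) = 0.92 × √(18/2) = 2.7600. Critical value z_{0.01} = 2.326.
Revised power = Φ(δ − 2.326) = Φ(0.434) = 0.6677.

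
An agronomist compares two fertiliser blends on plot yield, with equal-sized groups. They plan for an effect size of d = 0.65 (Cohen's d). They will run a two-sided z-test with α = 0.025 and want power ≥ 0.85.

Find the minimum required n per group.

n = 51 per group

Set Φ(δ − 2.241) = 0.85; then δ − 2.241 = Φ⁻¹(0.85) = 1.036, giving δ = 3.278.
(The Φ(−δ − z_{α/2}) term is vanishingly small for δ > 0 and is dropped in the standard sample-size formula.)
δ = d·√(n/2) ⇒ n = 2(δ/d)² = 2 × (3.278 / 0.65)² = 50.86.
Round up to the next whole unit.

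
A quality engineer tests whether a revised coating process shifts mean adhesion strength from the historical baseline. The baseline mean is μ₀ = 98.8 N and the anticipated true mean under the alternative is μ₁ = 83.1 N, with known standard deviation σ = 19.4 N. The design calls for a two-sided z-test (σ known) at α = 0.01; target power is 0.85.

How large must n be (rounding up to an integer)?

n = 20

Standardized effect: d = |μ₁ − μ₀| / σ = |83.1 − 98.8| / 19.4 = 0.8093
For power 0.85 need Φ(δ − z_{0.005}) = 0.85, so δ = z_{0.005} + z_{0.15} = 2.576 + 1.036 = 3.612.
(Ignoring the negligible lower-tail rejection probability gives the usual closed-form inversion.)
δ = d·√n ⇒ n = (δ/d)² = (3.612 / 0.8093)² = 19.92.
Round up to the next whole unit.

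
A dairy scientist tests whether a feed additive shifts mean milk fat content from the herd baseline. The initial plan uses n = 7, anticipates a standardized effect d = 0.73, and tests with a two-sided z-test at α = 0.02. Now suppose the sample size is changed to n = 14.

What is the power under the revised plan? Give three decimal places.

Power ≈ 0.657

With n = 14: δ = d·√n = 0.73 × √14 = 2.7314. Critical value z_{0.01} = 2.326.
Revised power = Φ(δ − 2.326) + Φ(−δ − 2.326) = Φ(0.405) + Φ(-5.058) = 0.6573 + 0.0000 = 0.6573.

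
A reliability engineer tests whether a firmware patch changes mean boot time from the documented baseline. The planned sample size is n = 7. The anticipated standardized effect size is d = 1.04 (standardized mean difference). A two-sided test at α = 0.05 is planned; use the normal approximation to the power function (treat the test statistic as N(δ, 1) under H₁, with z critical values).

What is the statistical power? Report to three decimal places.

Power ≈ 0.786

Noncentrality parameter: λ = d·√n = 1.04 × √7 = 2.7516
Two-sided α = 0.05 → critical value z_{0.025} = 1.960.
Power = Φ(λ − 1.960) + Φ(−λ − 1.960) = Φ(0.792) + Φ(-4.712) = 0.7857 + 0.0000 = 0.7857.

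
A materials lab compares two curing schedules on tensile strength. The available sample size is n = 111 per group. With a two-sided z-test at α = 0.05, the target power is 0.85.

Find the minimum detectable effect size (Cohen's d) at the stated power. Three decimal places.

d ≈ 0.402

Required noncentrality: δ = z_{0.025} + z_{0.15} = 1.960 + 1.036 = 2.996.
(The second rejection-region term Φ(−δ − z_{α/2}) is negligible and dropped.)
δ = d·√(n/2) ⇒ d = δ/√(n/2) = 2.996/√(111/2) = 0.4022.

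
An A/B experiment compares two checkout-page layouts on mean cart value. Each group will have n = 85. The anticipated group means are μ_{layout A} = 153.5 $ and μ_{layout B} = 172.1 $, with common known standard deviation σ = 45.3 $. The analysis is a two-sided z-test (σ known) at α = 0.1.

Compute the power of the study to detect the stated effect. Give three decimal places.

Standardized effect: d = |μ_{layout A} − μ_{layout B}| / σ = |153.5 − 172.1| / 45.3 = 0.4106
Noncentrality parameter: δ = d·√(n/2) = 0.4106 × √(85/2) = 2.6768
Critical value for a two-sided test at α = 0.1: z_{α/2} = 1.645.
Power = Φ(δ − 1.645) + Φ(−δ − 1.645) = Φ(1.032) + Φ(-4.322) = 0.8489 + 0.0000 = 0.8489.

Power ≈ 0.849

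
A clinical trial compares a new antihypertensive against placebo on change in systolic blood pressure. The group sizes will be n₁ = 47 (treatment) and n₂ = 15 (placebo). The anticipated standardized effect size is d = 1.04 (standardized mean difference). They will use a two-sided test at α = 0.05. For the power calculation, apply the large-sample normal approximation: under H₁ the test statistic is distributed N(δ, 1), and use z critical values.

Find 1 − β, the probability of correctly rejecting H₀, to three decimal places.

Noncentrality parameter: δ = d / √(1/n₁ + 1/n₂) = 1.04 / √(1/47 + 1/15) = 3.5070
Critical value for a two-sided test at α = 0.05: z_{α/2} = 1.960.
Power = Φ(δ − 1.960) + Φ(−δ − 1.960) = Φ(1.547) + Φ(-5.467) = 0.9391 + 0.0000 = 0.9391.

Power ≈ 0.939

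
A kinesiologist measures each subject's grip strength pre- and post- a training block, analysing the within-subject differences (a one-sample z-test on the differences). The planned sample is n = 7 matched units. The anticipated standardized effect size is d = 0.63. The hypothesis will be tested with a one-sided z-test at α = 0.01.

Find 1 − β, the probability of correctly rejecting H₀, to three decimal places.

Noncentrality parameter: δ = d·√n = 0.63 × √7 = 1.6668
Critical value for a one-sided test at α = 0.01: z_α = 2.326.
Power = Φ(δ − 2.326) = Φ(-0.660) = 0.2548.

Power ≈ 0.255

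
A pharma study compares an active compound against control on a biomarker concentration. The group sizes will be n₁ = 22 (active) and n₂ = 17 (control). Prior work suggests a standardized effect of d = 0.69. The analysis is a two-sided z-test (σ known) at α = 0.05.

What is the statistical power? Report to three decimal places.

Noncentrality parameter: δ = d / √(1/n₁ + 1/n₂) = 0.69 / √(1/22 + 1/17) = 2.1367
Critical value for a two-sided test at α = 0.05: z_{α/2} = 1.960.
Power = Φ(δ − 1.960) + Φ(−δ − 1.960) = Φ(0.177) + Φ(-4.097) = 0.5702 + 0.0000 = 0.5702.

Power ≈ 0.570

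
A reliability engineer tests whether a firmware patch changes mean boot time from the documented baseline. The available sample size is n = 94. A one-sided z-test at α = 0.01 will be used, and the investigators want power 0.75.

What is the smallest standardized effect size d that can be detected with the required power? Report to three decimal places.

Required noncentrality: δ = z_{0.01} + z_{0.25} = 2.326 + 0.674 = 3.001.
δ = d·√n ⇒ d = δ/√n = 3.001/√94 = 0.3095.

d ≈ 0.310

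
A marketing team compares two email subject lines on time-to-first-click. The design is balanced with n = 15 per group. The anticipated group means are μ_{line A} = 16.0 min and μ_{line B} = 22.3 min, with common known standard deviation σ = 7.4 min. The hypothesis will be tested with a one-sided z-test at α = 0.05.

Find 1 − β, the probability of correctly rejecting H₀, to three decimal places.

Standardized effect: d = |μ_{line A} − μ_{line B}| / σ = |16.0 − 22.3| / 7.4 = 0.8514
Noncentrality parameter: δ = d·√(n/2) = 0.8514 × √(15/2) = 2.3315
Critical value for a one-sided test at α = 0.05: z_α = 1.645.
Power = Φ(δ − 1.645) = Φ(0.687) = 0.7539.

Power ≈ 0.754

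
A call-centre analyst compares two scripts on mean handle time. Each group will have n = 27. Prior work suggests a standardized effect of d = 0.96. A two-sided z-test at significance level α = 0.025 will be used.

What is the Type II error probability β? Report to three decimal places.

Noncentrality parameter: δ = d·√(n/2) = 0.96 × √(27/2) = 3.5273
Critical value for a two-sided test at α = 0.025: z_{α/2} = 2.241.
Power = Φ(δ − 2.241) + Φ(−δ − 2.241) = Φ(1.286) + Φ(-5.769) = 0.9008 + 0.0000 = 0.9008.
Type II error: β = 1 − power = 1 − 0.9008 = 0.0992.

β ≈ 0.099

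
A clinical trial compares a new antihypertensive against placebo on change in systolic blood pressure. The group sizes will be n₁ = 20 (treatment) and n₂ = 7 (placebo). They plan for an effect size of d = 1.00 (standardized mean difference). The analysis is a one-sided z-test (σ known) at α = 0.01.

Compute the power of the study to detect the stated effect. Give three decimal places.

Noncentrality parameter: δ = d / √(1/n₁ + 1/n₂) = 1.00 / √(1/20 + 1/7) = 2.2771
One-sided α = 0.01 → critical value z_{0.01} = 2.326.
Power = Φ(δ − 2.326) = Φ(-0.049) = 0.4804.

Power ≈ 0.480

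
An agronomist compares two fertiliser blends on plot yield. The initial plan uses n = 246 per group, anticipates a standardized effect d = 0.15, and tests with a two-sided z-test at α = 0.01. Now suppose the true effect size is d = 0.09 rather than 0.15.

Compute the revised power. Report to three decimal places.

Power ≈ 0.057

With d = 0.09: δ = d·√(n/2) = 0.09 × √(246/2) = 0.9981. Critical value z_{0.005} = 2.576.
Revised power = Φ(δ − 2.576) + Φ(−δ − 2.576) = Φ(-1.578) + Φ(-3.574) = 0.0573 + 0.0002 = 0.0575.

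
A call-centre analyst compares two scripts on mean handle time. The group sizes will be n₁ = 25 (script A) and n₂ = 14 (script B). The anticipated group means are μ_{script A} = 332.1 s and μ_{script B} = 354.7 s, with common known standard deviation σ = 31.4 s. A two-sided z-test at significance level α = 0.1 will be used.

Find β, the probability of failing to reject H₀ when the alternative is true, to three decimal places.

Standardized effect: d = |μ_{script A} − μ_{script B}| / σ = |332.1 − 354.7| / 31.4 = 0.7197
Noncentrality parameter: δ = d / √(1/n₁ + 1/n₂) = 0.7197 / √(1/25 + 1/14) = 2.1562
Two-sided α = 0.1 → critical value z_{0.05} = 1.645.
Power = Φ(δ − 1.645) + Φ(−δ − 1.645) = Φ(0.511) + Φ(-3.801) = 0.6954 + 0.0001 = 0.6955.
Type II error: β = 1 − power = 1 − 0.6955 = 0.3045.

β ≈ 0.304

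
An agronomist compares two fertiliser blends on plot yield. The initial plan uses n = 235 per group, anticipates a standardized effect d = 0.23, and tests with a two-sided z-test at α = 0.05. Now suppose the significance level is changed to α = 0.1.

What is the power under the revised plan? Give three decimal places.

Power ≈ 0.802

δ = d·√(n/2) = 0.23 × √(235/2) = 2.4931 (unchanged). New critical value: z_{0.05} = 1.645.
Revised power = Φ(δ − 1.645) + Φ(−δ − 1.645) = Φ(0.848) + Φ(-4.138) = 0.8019 + 0.0000 = 0.8019.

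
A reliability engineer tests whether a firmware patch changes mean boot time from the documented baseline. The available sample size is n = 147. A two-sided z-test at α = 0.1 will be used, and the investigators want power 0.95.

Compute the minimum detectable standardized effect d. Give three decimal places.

Need Φ(δ − 1.645) = 0.95, so δ = 1.645 + 1.645 = 3.290.
(Lower-tail contribution to power is negligible for δ > 0.)
δ = d·√n ⇒ d = δ/√n = 3.290/√147 = 0.2713.

d ≈ 0.271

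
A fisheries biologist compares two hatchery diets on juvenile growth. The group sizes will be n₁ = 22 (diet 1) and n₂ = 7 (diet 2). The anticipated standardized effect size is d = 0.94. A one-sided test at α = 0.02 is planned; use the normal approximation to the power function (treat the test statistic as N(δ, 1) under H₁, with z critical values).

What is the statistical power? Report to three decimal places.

Noncentrality parameter: δ = d / √(1/n₁ + 1/n₂) = 0.94 / √(1/22 + 1/7) = 2.1662
Critical value for a one-sided test at α = 0.02: z_α = 2.054.
Power = P(Z > 2.054 − δ) = Φ(0.112) = 0.5447.

Power ≈ 0.545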